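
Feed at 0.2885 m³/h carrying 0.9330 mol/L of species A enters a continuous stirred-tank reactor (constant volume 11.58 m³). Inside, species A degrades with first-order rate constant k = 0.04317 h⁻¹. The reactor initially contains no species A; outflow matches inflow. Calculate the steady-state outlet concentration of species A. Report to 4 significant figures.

V dC/dt = Q(C_in − C) − k V C.
Steady state (dC/dt = 0): C_ss = Q C_in/(Q + kV) = C_in/(1 + kV/Q).
C_ss = 0.2885·0.9330/(0.2885 + 0.04317·11.58) = 0.269170/0.788409 = 0.341410 mol/L.

0.3414 mol/L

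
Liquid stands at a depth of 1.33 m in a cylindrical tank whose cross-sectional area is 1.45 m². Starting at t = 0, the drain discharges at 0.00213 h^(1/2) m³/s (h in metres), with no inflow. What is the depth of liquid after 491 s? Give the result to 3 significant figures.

A dh/dt = −Q_out = −0.00213 √h.
∫ h^(−1/2) dh = −(0.00213/A) ∫ dt, giving 2√h = 2√h₀ − (0.00213/A) t.
√h = √1.33 − 0.00213·491/(2·1.45) = 1.1533 − 0.36063 = 0.79263.
h = 0.79263² = 0.62825 m.

0.628 m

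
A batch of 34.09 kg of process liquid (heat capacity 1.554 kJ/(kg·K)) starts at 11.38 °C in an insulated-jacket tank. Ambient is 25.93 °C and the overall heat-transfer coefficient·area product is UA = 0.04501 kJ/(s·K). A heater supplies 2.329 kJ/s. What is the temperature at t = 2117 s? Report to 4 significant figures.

66.70 °C

Energy balance: M c_p dT/dt = −UA(T − T_amb) + Q̇.
dT/dt = (T_ss − T)/τ with T_ss = T_amb + Q̇/UA = 25.93 + 2.329/0.04501 = 77.6741 °C, τ = M c_p/UA = 34.09·1.554/0.04501 = 1176.98 s.
This is linear first-order; T(t) = T_ss + (T₀ − T_ss) e^(−t/τ).
T(2117) = 77.6741 + (-66.2941)·0.165519 = 66.7012 °C.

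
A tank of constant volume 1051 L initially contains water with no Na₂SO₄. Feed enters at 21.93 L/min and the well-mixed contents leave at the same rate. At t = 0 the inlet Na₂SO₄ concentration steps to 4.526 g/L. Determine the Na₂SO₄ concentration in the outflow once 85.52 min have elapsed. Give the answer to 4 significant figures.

3.766 g/L

Mass balance on the solute (V constant): V dC/dt = Q(C_in − C).
Rewrite as dC/dt + C/τ = C_in/τ, τ = V/Q = 47.9252 min.
Solution: C(t) = C_in + (C₀ − C_in) e^(−t/τ).
C(85.52) = 4.526 + (0 − 4.526)·e^(−85.52/47.9252) = 4.526 + (-4.52600)·0.167890 = 3.76613 g/L.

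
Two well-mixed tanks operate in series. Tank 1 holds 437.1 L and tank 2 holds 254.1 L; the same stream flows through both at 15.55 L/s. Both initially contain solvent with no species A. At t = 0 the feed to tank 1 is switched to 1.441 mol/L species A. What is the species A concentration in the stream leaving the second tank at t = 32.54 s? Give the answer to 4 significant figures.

Species balance on tank i: dCᵢ/dt = (Cᵢ₋₁ − Cᵢ)/τᵢ with τᵢ = Vᵢ/Q.
τ₁ = 437.1/15.55 = 28.1093 s; τ₂ = 254.1/15.55 = 16.3408 s.
Tank 1: C₁ = C_in(1 − e^(−t/τ₁)). Tank 2 (τ₁ ≠ τ₂): C₂ = C_in[1 − (τ₁ e^(−t/τ₁) − τ₂ e^(−t/τ₂))/(τ₁ − τ₂)].
At t = 32.54: e^(−t/τ₁) = 0.314232, e^(−t/τ₂) = 0.136514.
C₂ = 1.441·[1 − (28.1093·0.314232 − 16.3408·0.136514)/(11.7685)] = 1.441·0.439001 = 0.632601 mol/L.

0.6326 mol/L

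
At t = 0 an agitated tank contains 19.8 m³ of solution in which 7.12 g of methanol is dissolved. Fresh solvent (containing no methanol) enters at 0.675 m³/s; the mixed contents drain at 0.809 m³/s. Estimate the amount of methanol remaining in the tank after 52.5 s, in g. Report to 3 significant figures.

0.503 g

Let m(t) be the amount of methanol. Volume: V(t) = V₀ + (Q_in − Q_out) t = 19.8 − 0.13400 t; V(52.5) = 12.765 m³.
Solute balance: dm/dt = 0 − Q_out C = −Q_out m/V(t).
dm/m = −Q_out dt/(V₀ − 0.13400 t); integrating gives ln(m/m₀) = −(Q_out/(Q_in−Q_out)) ln(V/V₀).
m = m₀ (V₀/V)^(Q_out/(Q_in−Q_out)) = 7.12 × (19.8/12.765)^(-6.0373) = 0.50292 g.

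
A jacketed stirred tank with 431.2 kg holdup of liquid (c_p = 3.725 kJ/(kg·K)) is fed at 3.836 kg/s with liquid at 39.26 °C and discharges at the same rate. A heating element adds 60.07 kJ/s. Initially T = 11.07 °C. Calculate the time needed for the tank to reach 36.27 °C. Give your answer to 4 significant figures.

M c_p dT/dt = ṁ c_p (T_in − T) + Q̇.
τ = M/ṁ = 112.409 s; T_ss = T_in + Q̇/(ṁ c_p) = 43.4639 °C.
T(t) = T_ss + (T₀ − T_ss) e^(−t/τ). Set T = 36.27:
e^(−t/τ) = (36.27 − 43.4639)/(11.07 − 43.4639) = 0.222076
t = −112.409 · ln(0.222076) = 169.146 s.

169.1 s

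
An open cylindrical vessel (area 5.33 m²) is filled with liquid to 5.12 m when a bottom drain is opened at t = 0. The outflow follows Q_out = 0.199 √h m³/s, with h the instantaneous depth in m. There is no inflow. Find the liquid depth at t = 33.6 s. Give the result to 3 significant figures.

Accumulation of liquid (constant cross-section A): A dh/dt = −0.199 √h.
This is separable: 2 d(√h)/dt = −0.199/A, so √h = √h₀ − (0.199/(2A)) t.
√h = √5.12 − 0.199·33.6/(2·5.33) = 2.2627 − 0.62724 = 1.6355.
h = 1.6355² = 2.6749 m.

2.67 m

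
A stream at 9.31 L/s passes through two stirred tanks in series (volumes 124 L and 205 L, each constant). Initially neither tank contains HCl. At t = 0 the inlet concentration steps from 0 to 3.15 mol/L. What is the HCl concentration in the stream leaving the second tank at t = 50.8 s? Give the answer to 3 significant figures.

2.46 mol/L

Species balance on tank i: dCᵢ/dt = (Cᵢ₋₁ − Cᵢ)/τᵢ with τᵢ = Vᵢ/Q.
τ₁ = 124/9.31 = 13.319 s; τ₂ = 205/9.31 = 22.019 s.
Tank 1: C₁ = C_in(1 − e^(−t/τ₁)). Tank 2 (τ₁ ≠ τ₂): C₂ = C_in[1 − (τ₁ e^(−t/τ₁) − τ₂ e^(−t/τ₂))/(τ₁ − τ₂)].
At t = 50.8: e^(−t/τ₁) = 0.022058, e^(−t/τ₂) = 0.099553.
C₂ = 3.15·[1 − (13.319·0.022058 − 22.019·0.099553)/(-8.7003)] = 3.15·0.78181 = 2.4627 mol/L.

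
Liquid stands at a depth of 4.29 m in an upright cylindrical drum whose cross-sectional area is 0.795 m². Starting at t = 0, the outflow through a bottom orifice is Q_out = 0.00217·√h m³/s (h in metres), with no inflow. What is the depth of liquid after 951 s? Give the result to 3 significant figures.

0.598 m

Volume balance on the tank: A dh/dt = −0.00217 √h.
This is separable: 2 d(√h)/dt = −0.00217/A, so √h = √h₀ − (0.00217/(2A)) t.
√h = √4.29 − 0.00217·951/(2·0.795) = 2.0712 − 1.2979 = 0.77333.
h = 0.77333² = 0.59803 m.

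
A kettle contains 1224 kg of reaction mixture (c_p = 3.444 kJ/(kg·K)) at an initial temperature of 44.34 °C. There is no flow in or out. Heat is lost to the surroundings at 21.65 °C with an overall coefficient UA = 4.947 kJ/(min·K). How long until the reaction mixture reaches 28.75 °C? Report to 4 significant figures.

M c_p dT/dt = −UA(T − T_amb).
τ = M c_p/UA = 852.124 min; T_ss = T_amb = 21.6500 °C.
T(t) = T_ss + (T₀ − T_ss)e^(−t/τ); set T = 28.75:
t = −τ ln[(T − T_ss)/(T₀ − T_ss)] = −852.124 · ln(0.312913) = 990.022 min.

990.0 min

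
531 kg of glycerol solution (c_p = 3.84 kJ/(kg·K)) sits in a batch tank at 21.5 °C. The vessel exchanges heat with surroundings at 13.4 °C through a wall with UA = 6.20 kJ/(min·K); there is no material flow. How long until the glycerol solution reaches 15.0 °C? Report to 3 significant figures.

Unsteady energy balance on the tank contents: M c_p dT/dt = −UA(T − T_amb).
τ = M c_p/UA = 328.88 min; T_ss = T_amb = 13.400 °C.
T(t) = T_ss + (T₀ − T_ss)e^(−t/τ); set T = 15.0:
t = −τ ln[(T − T_ss)/(T₀ − T_ss)] = −328.88 · ln(0.19753) = 533.39 min.

533 min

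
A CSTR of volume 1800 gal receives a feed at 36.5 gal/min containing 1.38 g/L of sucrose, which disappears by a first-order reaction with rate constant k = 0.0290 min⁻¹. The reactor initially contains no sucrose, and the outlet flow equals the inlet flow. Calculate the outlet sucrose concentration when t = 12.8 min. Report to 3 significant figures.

0.266 g/L

V dC/dt = Q(C_in − C) − k V C.
dC/dt = (Q/V) C_in − (Q/V + k) C; effective rate a = Q/V + k = 0.020278 + 0.0290 = 0.049278 min⁻¹.
C_ss = Q C_in/(Q + kV) = 0.56787 g/L; C(t) = C_ss + (C₀ − C_ss) e^(−a t).
C(12.8) = 0.56787 + (-0.56787)·e^(−0.049278·12.8) = 0.56787 + (-0.56787)·0.53219 = 0.26566 g/L.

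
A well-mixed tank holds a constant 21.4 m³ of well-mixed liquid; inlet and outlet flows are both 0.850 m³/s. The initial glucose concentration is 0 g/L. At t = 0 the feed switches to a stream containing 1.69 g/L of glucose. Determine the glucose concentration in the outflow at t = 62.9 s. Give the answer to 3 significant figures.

Unsteady species balance (constant V, well mixed): V dC/dt = Q(C_in − C).
So dC/dt = (C_in − C)/τ with τ = V/Q = 21.4/0.850 = 25.176 s.
Integrating: C(t) = C_in + (C₀ − C_in) e^(−t/τ).
C(62.9) = 1.69 + (0 − 1.69)·e^(−62.9/25.176) = 1.69 + (-1.6900)·0.082219 = 1.5510 g/L.

1.55 g/L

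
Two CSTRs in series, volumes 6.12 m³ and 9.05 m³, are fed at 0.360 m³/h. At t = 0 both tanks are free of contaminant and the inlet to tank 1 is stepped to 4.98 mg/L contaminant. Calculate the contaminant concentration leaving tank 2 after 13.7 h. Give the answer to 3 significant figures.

Species balance on tank i: dCᵢ/dt = (Cᵢ₋₁ − Cᵢ)/τᵢ with τᵢ = Vᵢ/Q.
τ₁ = 6.12/0.360 = 17.000 h; τ₂ = 9.05/0.360 = 25.139 h.
Solving the cascade with C₁(0)=C₂(0)=0 gives C₂(t) = C_in[1 − (τ₁ e^(−t/τ₁) − τ₂ e^(−t/τ₂))/(τ₁ − τ₂)].
At t = 13.7: e^(−t/τ₁) = 0.44669, e^(−t/τ₂) = 0.57986.
C₂ = 4.98·[1 − (17.000·0.44669 − 25.139·0.57986)/(-8.1389)] = 4.98·0.14200 = 0.70715 mg/L.

0.707 mg/L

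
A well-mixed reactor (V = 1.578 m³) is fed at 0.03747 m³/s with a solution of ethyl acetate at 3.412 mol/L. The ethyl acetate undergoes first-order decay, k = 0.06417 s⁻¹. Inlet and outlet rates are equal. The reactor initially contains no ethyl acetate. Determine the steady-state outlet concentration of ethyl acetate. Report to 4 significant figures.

V dC/dt = Q(C_in − C) − k V C.
Steady state (dC/dt = 0): C_ss = Q C_in/(Q + kV) = C_in/(1 + kV/Q).
C_ss = 0.03747·3.412/(0.03747 + 0.06417·1.578) = 0.127848/0.138730 = 0.921556 mol/L.

0.9216 mol/L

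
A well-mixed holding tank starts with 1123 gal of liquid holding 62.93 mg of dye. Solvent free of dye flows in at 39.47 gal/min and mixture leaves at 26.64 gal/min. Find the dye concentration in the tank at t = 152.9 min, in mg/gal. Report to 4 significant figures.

0.002503 mg/gal

Let m(t) be the amount of dye. Volume: V(t) = V₀ + (Q_in − Q_out) t = 1123 + 12.8300 t; V(152.9) = 3084.71 gal.
No dye enters, so dm/dt = −Q_out · (m/V).
dm/m = −Q_out dt/(V₀ + 12.8300 t); integrating gives ln(m/m₀) = −(Q_out/(Q_in−Q_out)) ln(V/V₀).
m = m₀ (V₀/V)^(Q_out/(Q_in−Q_out)) = 62.93 × (1123/3084.71)^(2.07638) = 7.72093 mg.
C = m/V = 7.72093/3084.71 = 0.00250297 mg/gal.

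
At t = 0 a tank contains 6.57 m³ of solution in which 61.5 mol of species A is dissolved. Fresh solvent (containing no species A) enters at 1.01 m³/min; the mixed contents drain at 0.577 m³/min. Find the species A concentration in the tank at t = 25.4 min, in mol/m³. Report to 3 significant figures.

0.944 mol/m³

Total volume: dV/dt = Q_in − Q_out = 0.43300 m³/min, so V(t) = 6.57 + 0.43300 t and V(25.4) = 17.568 m³.
No species A enters, so dm/dt = −Q_out · (m/V).
dm/m = −Q_out dt/(V₀ + 0.43300 t); integrating gives ln(m/m₀) = −(Q_out/(Q_in−Q_out)) ln(V/V₀).
m = m₀ (V₀/V)^(Q_out/(Q_in−Q_out)) = 61.5 × (6.57/17.568)^(1.3326) = 16.583 mol.
C = m/V = 16.583/17.568 = 0.94390 mol/m³.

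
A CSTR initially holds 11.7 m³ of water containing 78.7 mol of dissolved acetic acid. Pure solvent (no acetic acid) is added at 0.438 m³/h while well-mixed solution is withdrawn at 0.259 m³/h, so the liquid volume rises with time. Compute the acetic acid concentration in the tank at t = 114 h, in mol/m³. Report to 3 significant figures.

Let m(t) be the amount of acetic acid. Volume: V(t) = V₀ + (Q_in − Q_out) t = 11.7 + 0.17900 t; V(114) = 32.106 m³.
No acetic acid enters, so dm/dt = −Q_out · (m/V).
Separate: dm/m = −Q_out dt/V(t) ⇒ ln(m/m₀) = −(Q_out/(Q_in−Q_out)) ln(V/V₀).
m = m₀ (V₀/V)^(Q_out/(Q_in−Q_out)) = 78.7 × (11.7/32.106)^(1.4469) = 18.266 mol.
C = m/V = 18.266/32.106 = 0.56893 mol/m³.

0.569 mol/m³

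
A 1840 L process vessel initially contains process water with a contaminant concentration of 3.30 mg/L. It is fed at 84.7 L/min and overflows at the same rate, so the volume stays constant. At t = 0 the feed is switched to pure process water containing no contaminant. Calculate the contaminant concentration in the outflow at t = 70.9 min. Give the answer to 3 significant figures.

0.126 mg/L

Mass balance on the solute (V constant): V dC/dt = Q(C_in − C).
Rewrite as dC/dt + C/τ = C_in/τ, τ = V/Q = 21.724 min.
C approaches C_in exponentially: C(t) = C_in + (C₀ − C_in) e^(−t/τ).
C(70.9) = 0 + (3.30 − 0)·e^(−70.9/21.724) = 0 + (3.3000)·0.038246 = 0.12621 mg/L.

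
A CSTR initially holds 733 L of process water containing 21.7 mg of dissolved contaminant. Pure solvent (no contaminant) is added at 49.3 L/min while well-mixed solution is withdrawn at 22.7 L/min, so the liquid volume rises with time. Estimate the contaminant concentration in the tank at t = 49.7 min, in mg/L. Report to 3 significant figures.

Total volume: dV/dt = Q_in − Q_out = 26.600 L/min, so V(t) = 733 + 26.600 t and V(49.7) = 2055.0 L.
Solute balance: dm/dt = 0 − Q_out C = −Q_out m/V(t).
Separate: dm/m = −Q_out dt/V(t) ⇒ ln(m/m₀) = −(Q_out/(Q_in−Q_out)) ln(V/V₀).
m = m₀ (V₀/V)^(Q_out/(Q_in−Q_out)) = 21.7 × (733/2055.0)^(0.85338) = 9.0030 mg.
C = m/V = 9.0030/2055.0 = 0.0043810 mg/L.

0.00438 mg/L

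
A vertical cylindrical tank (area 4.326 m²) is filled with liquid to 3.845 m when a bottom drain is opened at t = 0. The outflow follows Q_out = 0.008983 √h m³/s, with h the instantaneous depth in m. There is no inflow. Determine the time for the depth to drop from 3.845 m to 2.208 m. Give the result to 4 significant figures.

Mass balance (ρ constant): A dh/dt = −0.008983 √h.
∫ h^(−1/2) dh = −(0.008983/A) ∫ dt, giving 2√h = 2√h₀ − (0.008983/A) t.
t = 2A(√h₀ − √h)/0.008983 = 2·4.326·(√3.845 − √2.208)/0.008983
  = 8.65200 × (1.96087 − 1.48593) / 0.008983 = 457.433 s.

457.4 s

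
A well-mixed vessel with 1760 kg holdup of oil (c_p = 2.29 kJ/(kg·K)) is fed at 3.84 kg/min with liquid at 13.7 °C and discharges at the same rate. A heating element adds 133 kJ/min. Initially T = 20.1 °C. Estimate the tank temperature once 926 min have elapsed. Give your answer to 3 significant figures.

27.7 °C

M c_p dT/dt = ṁ c_p (T_in − T) + Q̇.
Rearrange: dT/dt = (T_ss − T)/τ with τ = M/ṁ = 458.33 min and T_ss = T_in + Q̇/(ṁ c_p) = 28.825 °C.
T approaches T_ss exponentially: T(t) = T_ss + (T₀ − T_ss) e^(−t/τ).
T(926) = 28.825 + (-8.7246)·e^(−926/458.33) = 28.825 + (-8.7246)·0.13261 = 27.668 °C.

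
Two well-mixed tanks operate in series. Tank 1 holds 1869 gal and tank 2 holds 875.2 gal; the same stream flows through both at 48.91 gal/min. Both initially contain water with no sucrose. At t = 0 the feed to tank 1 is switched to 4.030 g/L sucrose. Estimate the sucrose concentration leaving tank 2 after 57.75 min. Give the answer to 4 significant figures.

2.499 g/L

Each tank obeys Vᵢ dCᵢ/dt = Q(Cᵢ₋₁ − Cᵢ), so τᵢ = Vᵢ/Q.
τ₁ = 1869/48.91 = 38.2130 min; τ₂ = 875.2/48.91 = 17.8941 min.
Tank 1: C₁ = C_in(1 − e^(−t/τ₁)). Tank 2 (τ₁ ≠ τ₂): C₂ = C_in[1 − (τ₁ e^(−t/τ₁) − τ₂ e^(−t/τ₂))/(τ₁ − τ₂)].
At t = 57.75: e^(−t/τ₁) = 0.220631, e^(−t/τ₂) = 0.0396636.
C₂ = 4.030·[1 − (38.2130·0.220631 − 17.8941·0.0396636)/(20.3190)] = 4.030·0.619998 = 2.49859 g/L.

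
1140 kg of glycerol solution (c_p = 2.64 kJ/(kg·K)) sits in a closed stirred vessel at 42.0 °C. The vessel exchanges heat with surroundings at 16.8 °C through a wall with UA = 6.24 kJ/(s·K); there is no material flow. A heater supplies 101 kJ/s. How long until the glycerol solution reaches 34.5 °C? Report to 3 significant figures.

Lumped-capacitance energy balance: M c_p dT/dt = UA(T_amb − T) + Q̇.
τ = M c_p/UA = 482.31 s; T_ss = T_amb + Q̇/UA = 16.8 + 101/6.24 = 32.986 °C.
T(t) = T_ss + (T₀ − T_ss)e^(−t/τ); set T = 34.5:
t = −τ ln[(T − T_ss)/(T₀ − T_ss)] = −482.31 · ln(0.16797) = 860.42 s.

860 s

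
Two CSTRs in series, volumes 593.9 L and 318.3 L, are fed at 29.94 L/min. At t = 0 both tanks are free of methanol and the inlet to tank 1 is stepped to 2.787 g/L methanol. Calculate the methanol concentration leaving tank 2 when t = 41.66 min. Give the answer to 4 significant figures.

2.116 g/L

Each tank obeys Vᵢ dCᵢ/dt = Q(Cᵢ₋₁ − Cᵢ), so τᵢ = Vᵢ/Q.
τ₁ = 593.9/29.94 = 19.8363 min; τ₂ = 318.3/29.94 = 10.6313 min.
Tank 1: C₁ = C_in(1 − e^(−t/τ₁)). Tank 2 (τ₁ ≠ τ₂): C₂ = C_in[1 − (τ₁ e^(−t/τ₁) − τ₂ e^(−t/τ₂))/(τ₁ − τ₂)].
At t = 41.66: e^(−t/τ₁) = 0.122434, e^(−t/τ₂) = 0.0198683.
C₂ = 2.787·[1 − (19.8363·0.122434 − 10.6313·0.0198683)/(9.20508)] = 2.787·0.759110 = 2.11564 g/L.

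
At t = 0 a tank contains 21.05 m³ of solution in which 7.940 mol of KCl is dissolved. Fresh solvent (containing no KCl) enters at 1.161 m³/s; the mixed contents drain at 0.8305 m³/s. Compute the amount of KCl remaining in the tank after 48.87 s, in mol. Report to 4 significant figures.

1.898 mol

Total volume: dV/dt = Q_in − Q_out = 0.330500 m³/s, so V(t) = 21.05 + 0.330500 t and V(48.87) = 37.2015 m³.
Species balance (pure solvent in): dm/dt = −Q_out · m/V(t).
dm/m = −Q_out dt/(V₀ + 0.330500 t); integrating gives ln(m/m₀) = −(Q_out/(Q_in−Q_out)) ln(V/V₀).
m = m₀ (V₀/V)^(Q_out/(Q_in−Q_out)) = 7.940 × (21.05/37.2015)^(2.51286) = 1.89832 mol.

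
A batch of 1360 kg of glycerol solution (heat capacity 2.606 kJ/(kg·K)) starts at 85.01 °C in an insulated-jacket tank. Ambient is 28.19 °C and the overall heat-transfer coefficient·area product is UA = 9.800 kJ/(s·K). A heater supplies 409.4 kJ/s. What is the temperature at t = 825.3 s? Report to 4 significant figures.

Unsteady energy balance on the tank contents: M c_p dT/dt = −UA(T − T_amb) + Q̇.
dT/dt = (T_ss − T)/τ with T_ss = T_amb + Q̇/UA = 28.19 + 409.4/9.800 = 69.9655 °C, τ = M c_p/UA = 1360·2.606/9.800 = 361.649 s.
Solution: T(t) = T_ss + (T₀ − T_ss) e^(−t/τ).
T(825.3) = 69.9655 + (15.0445)·0.102075 = 71.5012 °C.

71.50 °C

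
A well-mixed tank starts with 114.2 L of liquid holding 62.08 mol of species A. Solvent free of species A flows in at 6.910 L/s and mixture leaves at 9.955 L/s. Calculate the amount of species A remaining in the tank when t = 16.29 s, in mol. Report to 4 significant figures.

9.637 mol

Total volume: dV/dt = Q_in − Q_out = -3.04500 L/s, so V(t) = 114.2 − 3.04500 t and V(16.29) = 64.5970 L.
Solute balance: dm/dt = 0 − Q_out C = −Q_out m/V(t).
dm/m = −Q_out dt/(V₀ − 3.04500 t); integrating gives ln(m/m₀) = −(Q_out/(Q_in−Q_out)) ln(V/V₀).
m = m₀ (V₀/V)^(Q_out/(Q_in−Q_out)) = 62.08 × (114.2/64.5970)^(-3.26929) = 9.63722 mol.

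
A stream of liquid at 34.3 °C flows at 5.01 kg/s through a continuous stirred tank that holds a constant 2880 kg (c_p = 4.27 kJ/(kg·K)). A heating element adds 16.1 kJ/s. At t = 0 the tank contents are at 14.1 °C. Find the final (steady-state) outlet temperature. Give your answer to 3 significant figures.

First-law balance (no shaft work): M c_p dT/dt = ṁ c_p (T_in − T) + 16.1.
At steady state dT/dt = 0 ⇒ T_ss = T_in + Q̇/(ṁ c_p) = 34.3 + 16.1/(5.01·4.27) = 35.053 °C.

35.1 °C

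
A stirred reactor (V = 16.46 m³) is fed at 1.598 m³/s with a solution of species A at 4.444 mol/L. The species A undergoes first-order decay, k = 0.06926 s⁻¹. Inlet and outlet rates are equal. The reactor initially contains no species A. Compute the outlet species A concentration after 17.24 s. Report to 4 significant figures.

2.446 mol/L

V dC/dt = Q(C_in − C) − k V C.
dC/dt = (Q/V) C_in − (Q/V + k) C; effective rate a = Q/V + k = 0.0970838 + 0.06926 = 0.166344 s⁻¹.
C_ss = Q C_in/(Q + kV) = 2.59367 mol/L; C(t) = C_ss + (C₀ − C_ss) e^(−a t).
C(17.24) = 2.59367 + (-2.59367)·e^(−0.166344·17.24) = 2.59367 + (-2.59367)·0.0568256 = 2.44628 mol/L.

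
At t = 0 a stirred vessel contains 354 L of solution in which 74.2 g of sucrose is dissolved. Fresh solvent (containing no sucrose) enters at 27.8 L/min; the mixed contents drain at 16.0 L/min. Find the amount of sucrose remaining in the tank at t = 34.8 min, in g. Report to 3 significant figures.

Total volume: dV/dt = Q_in − Q_out = 11.800 L/min, so V(t) = 354 + 11.800 t and V(34.8) = 764.64 L.
Solute balance: dm/dt = 0 − Q_out C = −Q_out m/V(t).
Separate: dm/m = −Q_out dt/V(t) ⇒ ln(m/m₀) = −(Q_out/(Q_in−Q_out)) ln(V/V₀).
m = m₀ (V₀/V)^(Q_out/(Q_in−Q_out)) = 74.2 × (354/764.64)^(1.3559) = 26.116 g.

26.1 g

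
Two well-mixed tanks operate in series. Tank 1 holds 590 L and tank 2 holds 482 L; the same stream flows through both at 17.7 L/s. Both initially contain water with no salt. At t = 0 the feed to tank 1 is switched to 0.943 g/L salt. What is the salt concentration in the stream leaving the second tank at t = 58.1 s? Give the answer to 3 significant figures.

Each tank obeys Vᵢ dCᵢ/dt = Q(Cᵢ₋₁ − Cᵢ), so τᵢ = Vᵢ/Q.
τ₁ = 590/17.7 = 33.333 s; τ₂ = 482/17.7 = 27.232 s.
Tank 1: C₁ = C_in(1 − e^(−t/τ₁)). Tank 2 (τ₁ ≠ τ₂): C₂ = C_in[1 − (τ₁ e^(−t/τ₁) − τ₂ e^(−t/τ₂))/(τ₁ − τ₂)].
At t = 58.1: e^(−t/τ₁) = 0.17499, e^(−t/τ₂) = 0.11842.
C₂ = 0.943·[1 − (33.333·0.17499 − 27.232·0.11842)/(6.1017)] = 0.943·0.57250 = 0.53987 g/L.

0.540 g/L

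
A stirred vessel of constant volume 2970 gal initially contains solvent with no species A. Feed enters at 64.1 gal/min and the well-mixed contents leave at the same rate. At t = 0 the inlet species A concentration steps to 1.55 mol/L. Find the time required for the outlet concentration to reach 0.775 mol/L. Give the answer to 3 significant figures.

32.1 min

Unsteady species balance (constant V, well mixed): V dC/dt = Q(C_in − C), so τ = V/Q = 46.334 min.
C(t) = C_in + (C₀ − C_in) e^(−t/τ). Set C = 0.775 and solve for t:
e^(−t/τ) = (C − C_in)/(C₀ − C_in) = (0.775 − 1.55)/(0 − 1.55) = 0.50000
t = −τ ln(…) = 46.334 × 0.69315 = 32.116 min.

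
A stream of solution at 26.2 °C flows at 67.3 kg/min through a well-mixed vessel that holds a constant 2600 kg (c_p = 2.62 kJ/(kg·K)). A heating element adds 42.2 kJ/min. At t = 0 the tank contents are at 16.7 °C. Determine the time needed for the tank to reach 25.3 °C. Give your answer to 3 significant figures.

M c_p dT/dt = ṁ c_p (T_in − T) + Q̇.
τ = M/ṁ = 38.633 min; T_ss = T_in + Q̇/(ṁ c_p) = 26.439 °C.
T(t) = T_ss + (T₀ − T_ss) e^(−t/τ). Set T = 25.3:
e^(−t/τ) = (25.3 − 26.439)/(16.7 − 26.439) = 0.11698
t = −38.633 · ln(0.11698) = 82.896 min.

82.9 min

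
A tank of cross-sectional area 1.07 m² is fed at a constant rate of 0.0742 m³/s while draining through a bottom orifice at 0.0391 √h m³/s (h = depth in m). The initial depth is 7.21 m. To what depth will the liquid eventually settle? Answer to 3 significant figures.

Volume balance on the tank: A dh/dt = Q_in − 0.0391 √h. At steady state dh/dt = 0:
Q_in = 0.0391 √h_ss ⇒ √h_ss = 0.0742/0.0391 = 1.8977.
h_ss = 1.8977² = 3.6013 m. (Since h₀ = 7.21 m > h_ss, the level will fall toward this value.)

3.60 m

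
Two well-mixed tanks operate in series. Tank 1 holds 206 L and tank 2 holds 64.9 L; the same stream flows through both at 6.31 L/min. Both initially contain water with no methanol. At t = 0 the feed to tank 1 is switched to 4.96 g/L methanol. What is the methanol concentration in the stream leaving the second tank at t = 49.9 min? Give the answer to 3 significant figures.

3.41 g/L

Species balance on tank i: dCᵢ/dt = (Cᵢ₋₁ − Cᵢ)/τᵢ with τᵢ = Vᵢ/Q.
τ₁ = 206/6.31 = 32.647 min; τ₂ = 64.9/6.31 = 10.285 min.
Tank 1: C₁ = C_in(1 − e^(−t/τ₁)). Tank 2 (τ₁ ≠ τ₂): C₂ = C_in[1 − (τ₁ e^(−t/τ₁) − τ₂ e^(−t/τ₂))/(τ₁ − τ₂)].
At t = 49.9: e^(−t/τ₁) = 0.21686, e^(−t/τ₂) = 0.0078158.
C₂ = 4.96·[1 − (32.647·0.21686 − 10.285·0.0078158)/(22.361)] = 4.96·0.68698 = 3.4074 g/L.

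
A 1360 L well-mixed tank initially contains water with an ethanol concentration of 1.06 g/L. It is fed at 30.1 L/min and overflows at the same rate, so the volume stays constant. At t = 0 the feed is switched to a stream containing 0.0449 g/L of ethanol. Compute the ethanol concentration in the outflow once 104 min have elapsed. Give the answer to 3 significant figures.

Transient balance on the dissolved component: V dC/dt = Q(C_in − C).
Rewrite as dC/dt + C/τ = C_in/τ, τ = V/Q = 45.183 min.
Solution: C(t) = C_in + (C₀ − C_in) e^(−t/τ).
C(104) = 0.0449 + (1.06 − 0.0449)·e^(−104/45.183) = 0.0449 + (1.0151)·0.10008 = 0.14649 g/L.

0.146 g/L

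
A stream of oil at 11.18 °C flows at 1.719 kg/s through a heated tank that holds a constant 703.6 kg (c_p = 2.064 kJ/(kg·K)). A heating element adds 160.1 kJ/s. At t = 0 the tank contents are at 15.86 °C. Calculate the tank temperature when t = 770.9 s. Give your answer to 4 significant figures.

Energy balance: M c_p dT/dt = ṁ c_p (T_in − T) + 160.1.
Rearrange: dT/dt = (T_ss − T)/τ with τ = M/ṁ = 409.308 s and T_ss = T_in + Q̇/(ṁ c_p) = 56.3038 °C.
T approaches T_ss exponentially: T(t) = T_ss + (T₀ − T_ss) e^(−t/τ).
T(770.9) = 56.3038 + (-40.4438)·e^(−770.9/409.308) = 56.3038 + (-40.4438)·0.152069 = 50.1536 °C.

50.15 °C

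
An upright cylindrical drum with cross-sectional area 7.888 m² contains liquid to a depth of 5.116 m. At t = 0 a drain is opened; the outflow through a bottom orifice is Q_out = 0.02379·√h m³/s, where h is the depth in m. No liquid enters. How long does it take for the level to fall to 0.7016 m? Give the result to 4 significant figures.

944.5 s

A dh/dt = −Q_out = −0.02379 √h.
This is separable: 2 d(√h)/dt = −0.02379/A, so √h = √h₀ − (0.02379/(2A)) t.
t = 2A(√h₀ − √h)/0.02379 = 2·7.888·(√5.116 − √0.7016)/0.02379
  = 15.7760 × (2.26186 − 0.837616) / 0.02379 = 944.466 s.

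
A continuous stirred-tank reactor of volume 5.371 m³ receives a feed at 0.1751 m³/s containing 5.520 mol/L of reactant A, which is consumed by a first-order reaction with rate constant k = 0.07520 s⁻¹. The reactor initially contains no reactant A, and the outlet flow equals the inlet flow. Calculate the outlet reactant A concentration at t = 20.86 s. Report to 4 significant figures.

Accumulation = in − out − consumed: V dC/dt = Q C_in − Q C − k V C.
This is linear with rate a = Q/V + k = 0.107801 s⁻¹.
C_ss = Q C_in/(Q + kV) = 1.66935 mol/L; C(t) = C_ss + (C₀ − C_ss) e^(−a t).
C(20.86) = 1.66935 + (-1.66935)·e^(−0.107801·20.86) = 1.66935 + (-1.66935)·0.105533 = 1.49318 mol/L.

1.493 mol/L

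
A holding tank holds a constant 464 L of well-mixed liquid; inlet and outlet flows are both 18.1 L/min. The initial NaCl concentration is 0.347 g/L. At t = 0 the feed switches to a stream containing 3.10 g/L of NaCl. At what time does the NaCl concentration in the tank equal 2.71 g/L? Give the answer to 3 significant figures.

50.1 min

Accumulation = in − out for the solute gives V dC/dt = Q(C_in − C), so τ = V/Q = 25.635 min.
C(t) = C_in + (C₀ − C_in) e^(−t/τ). Set C = 2.71 and solve for t:
e^(−t/τ) = (C − C_in)/(C₀ − C_in) = (2.71 − 3.10)/(0.347 − 3.10) = 0.14166
t = −τ ln(…) = 25.635 × 1.9543 = 50.099 min.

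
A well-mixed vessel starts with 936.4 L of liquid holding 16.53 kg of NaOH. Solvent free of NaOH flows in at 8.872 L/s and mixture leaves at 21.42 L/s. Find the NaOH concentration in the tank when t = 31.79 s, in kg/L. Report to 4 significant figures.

Total volume: dV/dt = Q_in − Q_out = -12.5480 L/s, so V(t) = 936.4 − 12.5480 t and V(31.79) = 537.499 L.
Species balance (pure solvent in): dm/dt = −Q_out · m/V(t).
Separate: dm/m = −Q_out dt/V(t) ⇒ ln(m/m₀) = −(Q_out/(Q_in−Q_out)) ln(V/V₀).
m = m₀ (V₀/V)^(Q_out/(Q_in−Q_out)) = 16.53 × (936.4/537.499)^(-1.70704) = 6.40814 kg.
C = m/V = 6.40814/537.499 = 0.0119221 kg/L.

0.01192 kg/L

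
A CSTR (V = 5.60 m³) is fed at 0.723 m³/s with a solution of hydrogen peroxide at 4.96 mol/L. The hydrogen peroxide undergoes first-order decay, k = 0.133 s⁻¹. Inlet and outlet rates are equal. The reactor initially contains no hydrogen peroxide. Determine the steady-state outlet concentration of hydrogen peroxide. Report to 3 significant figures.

2.44 mol/L

V dC/dt = Q(C_in − C) − k V C.
Steady state (dC/dt = 0): C_ss = Q C_in/(Q + kV) = C_in/(1 + kV/Q).
C_ss = 0.723·4.96/(0.723 + 0.133·5.60) = 3.5861/1.4678 = 2.4432 mol/L.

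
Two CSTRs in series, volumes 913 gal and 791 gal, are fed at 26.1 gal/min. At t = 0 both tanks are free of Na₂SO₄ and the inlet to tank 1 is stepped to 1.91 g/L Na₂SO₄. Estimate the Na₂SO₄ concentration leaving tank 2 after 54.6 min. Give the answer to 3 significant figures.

Time constants: τᵢ = Vᵢ/Q for each well-mixed tank.
τ₁ = 913/26.1 = 34.981 min; τ₂ = 791/26.1 = 30.307 min.
Solving the cascade with C₁(0)=C₂(0)=0 gives C₂(t) = C_in[1 − (τ₁ e^(−t/τ₁) − τ₂ e^(−t/τ₂))/(τ₁ − τ₂)].
At t = 54.6: e^(−t/τ₁) = 0.20996, e^(−t/τ₂) = 0.16504.
C₂ = 1.91·[1 − (34.981·0.20996 − 30.307·0.16504)/(4.6743)] = 1.91·0.49879 = 0.95270 g/L.

0.953 g/L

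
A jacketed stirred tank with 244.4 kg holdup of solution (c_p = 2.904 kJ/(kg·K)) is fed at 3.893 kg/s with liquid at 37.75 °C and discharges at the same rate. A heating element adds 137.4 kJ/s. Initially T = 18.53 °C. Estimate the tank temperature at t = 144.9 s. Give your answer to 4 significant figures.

M c_p dT/dt = ṁ c_p (T_in − T) + Q̇.
Rearrange: dT/dt = (T_ss − T)/τ with τ = M/ṁ = 62.7793 s and T_ss = T_in + Q̇/(ṁ c_p) = 49.9036 °C.
T approaches T_ss exponentially: T(t) = T_ss + (T₀ − T_ss) e^(−t/τ).
T(144.9) = 49.9036 + (-31.3736)·e^(−144.9/62.7793) = 49.9036 + (-31.3736)·0.0994516 = 46.7835 °C.

46.78 °C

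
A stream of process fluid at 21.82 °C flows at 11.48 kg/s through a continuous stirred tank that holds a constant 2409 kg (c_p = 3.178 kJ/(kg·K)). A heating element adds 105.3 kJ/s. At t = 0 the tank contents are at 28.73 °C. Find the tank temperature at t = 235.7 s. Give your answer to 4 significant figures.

M c_p dT/dt = ṁ c_p (T_in − T) + Q̇.
τ = M/ṁ = 209.843 s; T_ss = T_in + Q̇/(ṁ c_p) = 21.82 + 105.3/(11.48·3.178) = 24.7062 °C.
Integrating: T(t) = T_ss + (T₀ − T_ss) e^(−t/τ).
T(235.7) = 24.7062 + (4.02376)·e^(−235.7/209.843) = 24.7062 + (4.02376)·0.325231 = 26.0149 °C.

26.01 °C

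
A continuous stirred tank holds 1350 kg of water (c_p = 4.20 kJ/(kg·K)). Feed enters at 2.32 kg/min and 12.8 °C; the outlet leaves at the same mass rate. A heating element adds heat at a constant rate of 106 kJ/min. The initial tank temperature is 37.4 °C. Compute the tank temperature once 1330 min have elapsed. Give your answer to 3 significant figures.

25.1 °C

M c_p dT/dt = ṁ c_p (T_in − T) + Q̇.
τ = M/ṁ = 581.90 min; T_ss = T_in + Q̇/(ṁ c_p) = 12.8 + 106/(2.32·4.20) = 23.678 °C.
Solution: T(t) = T_ss + (T₀ − T_ss) e^(−t/τ).
T(1330) = 23.678 + (13.722)·e^(−1330/581.90) = 23.678 + (13.722)·0.10171 = 25.074 °C.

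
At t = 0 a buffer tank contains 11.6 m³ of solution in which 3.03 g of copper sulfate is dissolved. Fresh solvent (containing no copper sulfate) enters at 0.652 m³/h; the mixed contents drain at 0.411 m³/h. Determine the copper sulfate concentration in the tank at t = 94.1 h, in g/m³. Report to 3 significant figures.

Total volume: dV/dt = Q_in − Q_out = 0.24100 m³/h, so V(t) = 11.6 + 0.24100 t and V(94.1) = 34.278 m³.
Species balance (pure solvent in): dm/dt = −Q_out · m/V(t).
dm/m = −Q_out dt/(V₀ + 0.24100 t); integrating gives ln(m/m₀) = −(Q_out/(Q_in−Q_out)) ln(V/V₀).
m = m₀ (V₀/V)^(Q_out/(Q_in−Q_out)) = 3.03 × (11.6/34.278)^(1.7054) = 0.47748 g.
C = m/V = 0.47748/34.278 = 0.013930 g/m³.

0.0139 g/m³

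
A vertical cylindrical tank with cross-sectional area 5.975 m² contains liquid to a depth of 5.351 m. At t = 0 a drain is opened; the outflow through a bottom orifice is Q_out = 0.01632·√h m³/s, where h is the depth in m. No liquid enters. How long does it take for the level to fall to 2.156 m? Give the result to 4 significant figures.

With no inflow, A dh/dt = −0.01632 √h.
∫ h^(−1/2) dh = −(0.01632/A) ∫ dt, giving 2√h = 2√h₀ − (0.01632/A) t.
t = 2A(√h₀ − √h)/0.01632 = 2·5.975·(√5.351 − √2.156)/0.01632
  = 11.9500 × (2.31322 − 1.46833) / 0.01632 = 618.654 s.

618.7 s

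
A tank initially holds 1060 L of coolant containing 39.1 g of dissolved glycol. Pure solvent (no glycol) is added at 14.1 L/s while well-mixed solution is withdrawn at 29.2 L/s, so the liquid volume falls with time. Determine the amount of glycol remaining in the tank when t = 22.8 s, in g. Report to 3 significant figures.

18.3 g

Total volume: dV/dt = Q_in − Q_out = -15.100 L/s, so V(t) = 1060 − 15.100 t and V(22.8) = 715.72 L.
Solute balance: dm/dt = 0 − Q_out C = −Q_out m/V(t).
Separate: dm/m = −Q_out dt/V(t) ⇒ ln(m/m₀) = −(Q_out/(Q_in−Q_out)) ln(V/V₀).
m = m₀ (V₀/V)^(Q_out/(Q_in−Q_out)) = 39.1 × (1060/715.72)^(-1.9338) = 18.296 g.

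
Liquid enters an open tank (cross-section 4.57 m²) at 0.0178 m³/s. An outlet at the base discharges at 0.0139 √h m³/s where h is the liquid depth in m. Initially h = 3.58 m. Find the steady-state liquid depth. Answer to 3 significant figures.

Level balance: A dh/dt = 0.0178 − 0.0139 √h. Setting dh/dt = 0:
Q_in = 0.0139 √h_ss ⇒ √h_ss = 0.0178/0.0139 = 1.2806.
h_ss = 1.2806² = 1.6399 m. (Since h₀ = 3.58 m > h_ss, the level will fall toward this value.)

1.64 m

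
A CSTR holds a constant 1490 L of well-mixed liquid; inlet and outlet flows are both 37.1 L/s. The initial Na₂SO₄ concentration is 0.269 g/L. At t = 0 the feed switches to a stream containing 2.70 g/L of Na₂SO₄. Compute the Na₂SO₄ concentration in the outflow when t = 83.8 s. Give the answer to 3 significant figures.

Accumulation = in − out for the solute gives V dC/dt = Q(C_in − C).
Time constant τ = V/Q = 1490/37.1 = 40.162 s.
Solution: C(t) = C_in + (C₀ − C_in) e^(−t/τ).
C(83.8) = 2.70 + (0.269 − 2.70)·e^(−83.8/40.162) = 2.70 + (-2.4310)·0.12411 = 2.3983 g/L.

2.40 g/L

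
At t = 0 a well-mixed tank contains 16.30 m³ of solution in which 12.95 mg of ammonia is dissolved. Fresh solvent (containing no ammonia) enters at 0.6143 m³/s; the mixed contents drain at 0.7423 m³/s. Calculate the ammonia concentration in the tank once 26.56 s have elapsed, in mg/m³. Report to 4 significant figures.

0.2585 mg/m³

Total volume: dV/dt = Q_in − Q_out = -0.128000 m³/s, so V(t) = 16.30 − 0.128000 t and V(26.56) = 12.9003 m³.
Species balance (pure solvent in): dm/dt = −Q_out · m/V(t).
dm/m = −Q_out dt/(V₀ − 0.128000 t); integrating gives ln(m/m₀) = −(Q_out/(Q_in−Q_out)) ln(V/V₀).
m = m₀ (V₀/V)^(Q_out/(Q_in−Q_out)) = 12.95 × (16.30/12.9003)^(-5.79922) = 3.33537 mg.
C = m/V = 3.33537/12.9003 = 0.258549 mg/m³.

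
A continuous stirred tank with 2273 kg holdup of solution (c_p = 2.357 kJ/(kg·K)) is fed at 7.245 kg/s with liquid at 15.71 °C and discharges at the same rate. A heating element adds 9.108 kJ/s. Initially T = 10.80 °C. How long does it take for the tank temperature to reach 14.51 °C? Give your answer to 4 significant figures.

359.0 s

M c_p dT/dt = ṁ c_p (T_in − T) + Q̇.
τ = M/ṁ = 313.734 s; T_ss = T_in + Q̇/(ṁ c_p) = 16.2434 °C.
T(t) = T_ss + (T₀ − T_ss) e^(−t/τ). Set T = 14.51:
e^(−t/τ) = (14.51 − 16.2434)/(10.80 − 16.2434) = 0.318436
t = −313.734 · ln(0.318436) = 359.016 s.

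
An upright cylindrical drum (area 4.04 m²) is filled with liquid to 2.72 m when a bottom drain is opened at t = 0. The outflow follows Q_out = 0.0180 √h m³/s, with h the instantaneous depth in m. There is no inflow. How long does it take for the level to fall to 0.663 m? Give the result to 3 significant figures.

A dh/dt = −Q_out = −0.0180 √h.
This is separable: 2 d(√h)/dt = −0.0180/A, so √h = √h₀ − (0.0180/(2A)) t.
t = 2A(√h₀ − √h)/0.0180 = 2·4.04·(√2.72 − √0.663)/0.0180
  = 8.0800 × (1.6492 − 0.81425) / 0.0180 = 374.82 s.

375 s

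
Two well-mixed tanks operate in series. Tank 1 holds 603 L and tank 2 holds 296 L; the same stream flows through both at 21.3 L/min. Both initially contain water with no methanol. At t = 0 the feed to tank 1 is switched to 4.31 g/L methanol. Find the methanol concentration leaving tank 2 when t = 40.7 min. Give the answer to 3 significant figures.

Time constants: τᵢ = Vᵢ/Q for each well-mixed tank.
τ₁ = 603/21.3 = 28.310 min; τ₂ = 296/21.3 = 13.897 min.
Solving the cascade with C₁(0)=C₂(0)=0 gives C₂(t) = C_in[1 − (τ₁ e^(−t/τ₁) − τ₂ e^(−t/τ₂))/(τ₁ − τ₂)].
At t = 40.7: e^(−t/τ₁) = 0.23748, e^(−t/τ₂) = 0.053464.
C₂ = 4.31·[1 − (28.310·0.23748 − 13.897·0.053464)/(14.413)] = 4.31·0.58509 = 2.5217 g/L.

2.52 g/L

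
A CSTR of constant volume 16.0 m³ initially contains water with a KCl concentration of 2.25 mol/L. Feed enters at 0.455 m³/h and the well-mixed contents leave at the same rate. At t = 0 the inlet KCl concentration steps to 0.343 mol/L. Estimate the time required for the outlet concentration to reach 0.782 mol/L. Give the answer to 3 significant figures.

51.6 h

Species balance: V dC/dt = Q(C_in − C) ⇒ τ = V/Q = 35.165 h.
C(t) = C_in + (C₀ − C_in) e^(−t/τ). Set C = 0.782 and solve for t:
e^(−t/τ) = (C − C_in)/(C₀ − C_in) = (0.782 − 0.343)/(2.25 − 0.343) = 0.23020
t = −τ ln(…) = 35.165 × 1.4688 = 51.650 h.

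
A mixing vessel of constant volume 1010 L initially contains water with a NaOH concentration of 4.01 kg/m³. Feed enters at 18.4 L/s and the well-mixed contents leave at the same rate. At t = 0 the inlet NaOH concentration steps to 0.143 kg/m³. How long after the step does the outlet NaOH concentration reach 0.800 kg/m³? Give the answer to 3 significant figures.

97.3 s

Species balance: V dC/dt = Q(C_in − C) ⇒ τ = V/Q = 54.891 s.
C(t) = C_in + (C₀ − C_in) e^(−t/τ). Set C = 0.800 and solve for t:
e^(−t/τ) = (C − C_in)/(C₀ − C_in) = (0.800 − 0.143)/(4.01 − 0.143) = 0.16990
t = −τ ln(…) = 54.891 × 1.7726 = 97.298 s.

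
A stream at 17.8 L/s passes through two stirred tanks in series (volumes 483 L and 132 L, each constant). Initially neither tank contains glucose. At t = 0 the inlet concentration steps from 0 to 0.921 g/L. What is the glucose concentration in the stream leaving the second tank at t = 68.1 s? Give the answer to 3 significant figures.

Species balance on tank i: dCᵢ/dt = (Cᵢ₋₁ − Cᵢ)/τᵢ with τᵢ = Vᵢ/Q.
τ₁ = 483/17.8 = 27.135 s; τ₂ = 132/17.8 = 7.4157 s.
Solving the cascade with C₁(0)=C₂(0)=0 gives C₂(t) = C_in[1 − (τ₁ e^(−t/τ₁) − τ₂ e^(−t/τ₂))/(τ₁ − τ₂)].
At t = 68.1: e^(−t/τ₁) = 0.081293, e^(−t/τ₂) = 0.00010275.
C₂ = 0.921·[1 − (27.135·0.081293 − 7.4157·0.00010275)/(19.719)] = 0.921·0.88817 = 0.81801 g/L.

0.818 g/L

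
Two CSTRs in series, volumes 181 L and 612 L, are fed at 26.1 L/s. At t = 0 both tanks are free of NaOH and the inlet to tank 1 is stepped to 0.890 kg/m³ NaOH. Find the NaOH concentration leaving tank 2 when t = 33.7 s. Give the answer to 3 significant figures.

0.593 kg/m³

Each tank obeys Vᵢ dCᵢ/dt = Q(Cᵢ₋₁ − Cᵢ), so τᵢ = Vᵢ/Q.
τ₁ = 181/26.1 = 6.9349 s; τ₂ = 612/26.1 = 23.448 s.
Solving the cascade with C₁(0)=C₂(0)=0 gives C₂(t) = C_in[1 − (τ₁ e^(−t/τ₁) − τ₂ e^(−t/τ₂))/(τ₁ − τ₂)].
At t = 33.7: e^(−t/τ₁) = 0.0077543, e^(−t/τ₂) = 0.23759.
C₂ = 0.890·[1 − (6.9349·0.0077543 − 23.448·0.23759)/(-16.513)] = 0.890·0.66589 = 0.59264 kg/m³.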